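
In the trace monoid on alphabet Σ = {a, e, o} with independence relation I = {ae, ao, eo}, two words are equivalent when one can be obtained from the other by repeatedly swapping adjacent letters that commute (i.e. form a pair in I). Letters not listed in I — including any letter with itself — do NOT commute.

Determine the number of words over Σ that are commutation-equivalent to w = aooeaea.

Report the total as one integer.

#0=a has no predecessor
#1=o has no predecessor
#2=o depends on [1:o]
#3=e has no predecessor
#4=a depends on [0:a]
#5=e depends on [3:e]
#6=a depends on [4:a]
sources: [0:a, 1:o, 3:e]
N(rest) = Σ N(rest − s) over sources s of rest; N(one piece) = 1:
  size 1 → [2]=1  [5]=1  [6]=1
  size 2 → [1,2]=1  [2,5]=2  [2,6]=2  [3,5]=1  [4,6]=1  [5,6]=2
  size 3 → [0,4,6]=1  [1,2,5]=3  [1,2,6]=3  [2,3,5]=3  [2,4,6]=3  [2,5,6]=6  [3,5,6]=3  [4,5,6]=3
  size 4 → [0,2,4,6]=4  [0,4,5,6]=4  [1,2,3,5]=6  [1,2,4,6]=6  [1,2,5,6]=12  [2,3,5,6]=12  [2,4,5,6]=12  [3,4,5,6]=6
  size 5 → [0,1,2,4,6]=10  [0,2,4,5,6]=20  [0,3,4,5,6]=10  [1,2,3,5,6]=30  [1,2,4,5,6]=30  [2,3,4,5,6]=30
  first=0(a) contributes 90
  first=1(o) contributes 60
  first=3(e) contributes 60
|[w]| = 210

210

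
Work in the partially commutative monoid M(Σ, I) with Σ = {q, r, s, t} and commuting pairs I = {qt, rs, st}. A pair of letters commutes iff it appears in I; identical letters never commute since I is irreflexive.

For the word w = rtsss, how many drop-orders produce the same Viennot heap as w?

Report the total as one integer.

0(r) covers ∅
1(t) covers 0:r
2(s) covers ∅
3(s) covers 2:s
4(s) covers 3:s
floor of heap: 0:r, 2:s
completions by unplaced set U, small U first (add the entries for U minus each lowest piece of U):
  |U|=1: {1}:1  {4}:1
  |U|=2: {0,1}:1  {1,4}:2  {3,4}:1
  |U|=3: {0,1,4}:3  {1,3,4}:3  {2,3,4}:1
  start at 0(r): 4
  start at 2(s): 6
sum over floor = 10

10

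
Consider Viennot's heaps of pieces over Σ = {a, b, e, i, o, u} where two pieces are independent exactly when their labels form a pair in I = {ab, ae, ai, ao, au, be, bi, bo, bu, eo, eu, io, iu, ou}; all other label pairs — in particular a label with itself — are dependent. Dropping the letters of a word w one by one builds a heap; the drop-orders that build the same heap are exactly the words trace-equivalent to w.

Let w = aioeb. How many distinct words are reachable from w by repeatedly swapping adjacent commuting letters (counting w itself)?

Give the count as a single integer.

0(a) covers ∅
1(i) covers ∅
2(o) covers ∅
3(e) covers 1:i
4(b) covers ∅
floor of heap: 0:a, 1:i, 2:o, 4:b
completions by unplaced set U, small U first (add the entries for U minus each lowest piece of U):
  |U|=1: {0}:1  {2}:1  {3}:1  {4}:1
  |U|=2: {0,2}:2  {0,3}:2  {0,4}:2  {1,3}:1  {2,3}:2  {2,4}:2  {3,4}:2
  |U|=3: {0,1,3}:3  {0,2,3}:6  {0,2,4}:6  {0,3,4}:6  {1,2,3}:3  {1,3,4}:3  {2,3,4}:6
  start at 0(a): 12
  start at 1(i): 24
  start at 2(o): 12
  start at 4(b): 12
sum over floor = 60

60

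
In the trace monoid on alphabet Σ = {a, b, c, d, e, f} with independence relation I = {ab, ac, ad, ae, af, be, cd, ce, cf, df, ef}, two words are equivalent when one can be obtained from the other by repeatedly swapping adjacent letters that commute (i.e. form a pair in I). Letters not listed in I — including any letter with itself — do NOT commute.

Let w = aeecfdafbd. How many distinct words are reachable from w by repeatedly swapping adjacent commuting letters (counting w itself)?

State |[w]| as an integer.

#0=a has no predecessor
#1=e has no predecessor
#2=e depends on [1:e]
#3=c has no predecessor
#4=f has no predecessor
#5=d depends on [2:e]
#6=a depends on [0:a]
#7=f depends on [4:f]
#8=b depends on [3:c, 5:d, 7:f]
#9=d depends on [8:b]
sources: [0:a, 1:e, 3:c, 4:f]
N(rest) = Σ N(rest − s) over sources s of rest; N(one piece) = 1:
  size 1 → [6]=1  [9]=1
  size 2 → [0,6]=1  [6,9]=2  [8,9]=1
  size 3 → [0,6,9]=3  [3,8,9]=1  [5,8,9]=1  [6,8,9]=3  [7,8,9]=1
  size 4 → [0,6,8,9]=6  [2,5,8,9]=1  [3,5,8,9]=2  [3,6,8,9]=4  [3,7,8,9]=2  [4,7,8,9]=1  [5,6,8,9]=4  [5,7,8,9]=2  [6,7,8,9]=4
  size 5 → [0,3,6,8,9]=10  [0,5,6,8,9]=10  [0,6,7,8,9]=10  [1,2,5,8,9]=1  [2,3,5,8,9]=3  [2,5,6,8,9]=5  [2,5,7,8,9]=3  [3,4,7,8,9]=3  [3,5,6,8,9]=10  [3,5,7,8,9]=6  [3,6,7,8,9]=10  [4,5,7,8,9]=3  [4,6,7,8,9]=5  [5,6,7,8,9]=10
  size 6 → [0,2,5,6,8,9]=15  [0,3,5,6,8,9]=30  [0,3,6,7,8,9]=30  [0,4,6,7,8,9]=15  [0,5,6,7,8,9]=30  [1,2,3,5,8,9]=4  [1,2,5,6,8,9]=6  [1,2,5,7,8,9]=4  [2,3,5,6,8,9]=18  [2,3,5,7,8,9]=12  [2,4,5,7,8,9]=6  [2,5,6,7,8,9]=18  [3,4,5,7,8,9]=12  [3,4,6,7,8,9]=18  [3,5,6,7,8,9]=36  [4,5,6,7,8,9]=18
  size 7 → [0,1,2,5,6,8,9]=21  [0,2,3,5,6,8,9]=63  [0,2,5,6,7,8,9]=63  [0,3,4,6,7,8,9]=63  [0,3,5,6,7,8,9]=126  [0,4,5,6,7,8,9]=63  [1,2,3,5,6,8,9]=28  [1,2,3,5,7,8,9]=20  [1,2,4,5,7,8,9]=10  [1,2,5,6,7,8,9]=28  [2,3,4,5,7,8,9]=30  [2,3,5,6,7,8,9]=84  [2,4,5,6,7,8,9]=42  [3,4,5,6,7,8,9]=84
  size 8 → [0,1,2,3,5,6,8,9]=112  [0,1,2,5,6,7,8,9]=112  [0,2,3,5,6,7,8,9]=336  [0,2,4,5,6,7,8,9]=168  [0,3,4,5,6,7,8,9]=336  [1,2,3,4,5,7,8,9]=60  [1,2,3,5,6,7,8,9]=160  [1,2,4,5,6,7,8,9]=80  [2,3,4,5,6,7,8,9]=240
  first=0(a) contributes 540
  first=1(e) contributes 1080
  first=3(c) contributes 360
  first=4(f) contributes 720
|[w]| = 2700

2700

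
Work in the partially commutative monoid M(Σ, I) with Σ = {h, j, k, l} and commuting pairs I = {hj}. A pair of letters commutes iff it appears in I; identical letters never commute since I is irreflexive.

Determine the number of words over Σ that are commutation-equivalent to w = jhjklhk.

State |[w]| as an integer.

3

#0=j has no predecessor
#1=h has no predecessor
#2=j depends on [0:j]
#3=k depends on [1:h, 2:j]
#4=l depends on [3:k]
#5=h depends on [4:l]
#6=k depends on [5:h]
sources: [0:j, 1:h]
N(rest) = Σ N(rest − s) over sources s of rest; N(one piece) = 1:
  size 1 → [6]=1
  size 2 → [5,6]=1
  size 3 → [4,5,6]=1
  size 4 → [3,4,5,6]=1
  size 5 → [1,3,4,5,6]=1  [2,3,4,5,6]=1
  first=0(j) contributes 2
  first=1(h) contributes 1
|[w]| = 3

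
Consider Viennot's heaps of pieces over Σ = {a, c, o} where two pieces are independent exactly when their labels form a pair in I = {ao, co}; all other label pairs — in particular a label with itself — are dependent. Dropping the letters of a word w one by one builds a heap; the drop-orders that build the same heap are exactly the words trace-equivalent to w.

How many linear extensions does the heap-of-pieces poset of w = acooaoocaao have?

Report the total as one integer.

#0=a has no predecessor
#1=c depends on [0:a]
#2=o has no predecessor
#3=o depends on [2:o]
#4=a depends on [1:c]
#5=o depends on [3:o]
#6=o depends on [5:o]
#7=c depends on [4:a]
#8=a depends on [7:c]
#9=a depends on [8:a]
#10=o depends on [6:o]
sources: [0:a, 2:o]
N(rest) = Σ N(rest − s) over sources s of rest; N(one piece) = 1:
  size 1 → [9]=1  [10]=1
  size 2 → [6,10]=1  [8,9]=1  [9,10]=2
  size 3 → [5,6,10]=1  [6,9,10]=3  [7,8,9]=1  [8,9,10]=3
  size 4 → [3,5,6,10]=1  [4,7,8,9]=1  [5,6,9,10]=4  [6,8,9,10]=6  [7,8,9,10]=4
  size 5 → [1,4,7,8,9]=1  [2,3,5,6,10]=1  [3,5,6,9,10]=5  [4,7,8,9,10]=5  [5,6,8,9,10]=10  [6,7,8,9,10]=10
  size 6 → [0,1,4,7,8,9]=1  [1,4,7,8,9,10]=6  [2,3,5,6,9,10]=6  [3,5,6,8,9,10]=15  [4,6,7,8,9,10]=15  [5,6,7,8,9,10]=20
  size 7 → [0,1,4,7,8,9,10]=7  [1,4,6,7,8,9,10]=21  [2,3,5,6,8,9,10]=21  [3,5,6,7,8,9,10]=35  [4,5,6,7,8,9,10]=35
  size 8 → [0,1,4,6,7,8,9,10]=28  [1,4,5,6,7,8,9,10]=56  [2,3,5,6,7,8,9,10]=56  [3,4,5,6,7,8,9,10]=70
  size 9 → [0,1,4,5,6,7,8,9,10]=84  [1,3,4,5,6,7,8,9,10]=126  [2,3,4,5,6,7,8,9,10]=126
  first=0(a) contributes 252
  first=2(o) contributes 210
|[w]| = 462

462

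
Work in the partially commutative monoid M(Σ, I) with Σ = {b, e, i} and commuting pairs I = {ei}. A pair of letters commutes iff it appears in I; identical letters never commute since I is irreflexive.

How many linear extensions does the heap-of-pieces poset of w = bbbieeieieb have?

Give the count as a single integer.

drop 0:b onto floor
drop 1:b onto {0:b}
drop 2:b onto {1:b}
drop 3:i onto {2:b}
drop 4:e onto {2:b}
drop 5:e onto {4:e}
drop 6:i onto {3:i}
drop 7:e onto {5:e}
drop 8:i onto {6:i}
drop 9:e onto {7:e}
drop 10:b onto {8:i, 9:e}
ground layer = {0:b}
drop-orders for the pieces not yet dropped (sum over which currently-grounded one goes next):
  1 to go: {10} 1
  2 to go: {8,10} 1  {9,10} 1
  3 to go: {6,8,10} 1  {7,9,10} 1  {8,9,10} 2
  4 to go: {3,6,8,10} 1  {5,7,9,10} 1  {6,8,9,10} 3  {7,8,9,10} 3
  5 to go: {3,6,8,9,10} 4  {4,5,7,9,10} 1  {5,7,8,9,10} 4  {6,7,8,9,10} 6
  6 to go: {3,6,7,8,9,10} 10  {4,5,7,8,9,10} 5  {5,6,7,8,9,10} 10
  7 to go: {3,5,6,7,8,9,10} 20  {4,5,6,7,8,9,10} 15
  8 to go: {3,4,5,6,7,8,9,10} 35
  9 to go: {2,3,4,5,6,7,8,9,10} 35
  if 0:b drops first: 35 orders

35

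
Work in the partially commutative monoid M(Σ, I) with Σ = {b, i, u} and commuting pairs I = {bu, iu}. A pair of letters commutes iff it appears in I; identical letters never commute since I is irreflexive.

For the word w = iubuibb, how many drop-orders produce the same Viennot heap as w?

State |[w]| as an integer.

21

#0=i has no predecessor
#1=u has no predecessor
#2=b depends on [0:i]
#3=u depends on [1:u]
#4=i depends on [2:b]
#5=b depends on [4:i]
#6=b depends on [5:b]
sources: [0:i, 1:u]
N(rest) = Σ N(rest − s) over sources s of rest; N(one piece) = 1:
  size 1 → [3]=1  [6]=1
  size 2 → [1,3]=1  [3,6]=2  [5,6]=1
  size 3 → [1,3,6]=3  [3,5,6]=3  [4,5,6]=1
  size 4 → [1,3,5,6]=6  [2,4,5,6]=1  [3,4,5,6]=4
  size 5 → [0,2,4,5,6]=1  [1,3,4,5,6]=10  [2,3,4,5,6]=5
  first=0(i) contributes 15
  first=1(u) contributes 6
|[w]| = 21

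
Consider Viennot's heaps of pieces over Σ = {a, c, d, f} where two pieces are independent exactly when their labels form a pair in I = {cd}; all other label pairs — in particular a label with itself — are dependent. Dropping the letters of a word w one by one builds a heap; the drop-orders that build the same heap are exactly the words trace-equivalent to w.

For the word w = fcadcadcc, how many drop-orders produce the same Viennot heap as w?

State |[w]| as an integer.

0(f) covers ∅
1(c) covers 0:f
2(a) covers 1:c
3(d) covers 2:a
4(c) covers 2:a
5(a) covers 3:d, 4:c
6(d) covers 5:a
7(c) covers 5:a
8(c) covers 7:c
floor of heap: 0:f
completions by unplaced set U, small U first (add the entries for U minus each lowest piece of U):
  |U|=1: {6}:1  {8}:1
  |U|=2: {6,8}:2  {7,8}:1
  |U|=3: {6,7,8}:3
  |U|=4: {5,6,7,8}:3
  |U|=5: {3,5,6,7,8}:3  {4,5,6,7,8}:3
  |U|=6: {3,4,5,6,7,8}:6
  |U|=7: {2,3,4,5,6,7,8}:6
  start at 0(f): 6

6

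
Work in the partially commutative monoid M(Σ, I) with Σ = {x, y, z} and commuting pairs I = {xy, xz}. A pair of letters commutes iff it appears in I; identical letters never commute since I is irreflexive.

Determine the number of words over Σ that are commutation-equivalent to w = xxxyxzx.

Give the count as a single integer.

21

0(x) covers ∅
1(x) covers 0:x
2(x) covers 1:x
3(y) covers ∅
4(x) covers 2:x
5(z) covers 3:y
6(x) covers 4:x
floor of heap: 0:x, 3:y
completions by unplaced set U, small U first (add the entries for U minus each lowest piece of U):
  |U|=1: {5}:1  {6}:1
  |U|=2: {3,5}:1  {4,6}:1  {5,6}:2
  |U|=3: {2,4,6}:1  {3,5,6}:3  {4,5,6}:3
  |U|=4: {1,2,4,6}:1  {2,4,5,6}:4  {3,4,5,6}:6
  |U|=5: {0,1,2,4,6}:1  {1,2,4,5,6}:5  {2,3,4,5,6}:10
  start at 0(x): 15
  start at 3(y): 6
sum over floor = 21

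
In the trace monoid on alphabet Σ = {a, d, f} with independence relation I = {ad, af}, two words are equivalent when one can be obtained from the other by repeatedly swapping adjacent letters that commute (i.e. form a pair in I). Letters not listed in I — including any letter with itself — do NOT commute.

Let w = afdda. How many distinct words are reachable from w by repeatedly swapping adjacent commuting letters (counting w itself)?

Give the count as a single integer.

0(a) covers ∅
1(f) covers ∅
2(d) covers 1:f
3(d) covers 2:d
4(a) covers 0:a
floor of heap: 0:a, 1:f
completions by unplaced set U, small U first (add the entries for U minus each lowest piece of U):
  |U|=1: {3}:1  {4}:1
  |U|=2: {0,4}:1  {2,3}:1  {3,4}:2
  |U|=3: {0,3,4}:3  {1,2,3}:1  {2,3,4}:3
  start at 0(a): 4
  start at 1(f): 6
sum over floor = 10

10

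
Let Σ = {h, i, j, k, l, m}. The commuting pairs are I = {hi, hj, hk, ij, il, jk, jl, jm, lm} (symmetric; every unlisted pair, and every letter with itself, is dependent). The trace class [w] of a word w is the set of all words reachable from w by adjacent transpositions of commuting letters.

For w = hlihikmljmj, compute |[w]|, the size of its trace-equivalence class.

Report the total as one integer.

#0=h has no predecessor
#1=l depends on [0:h]
#2=i has no predecessor
#3=h depends on [1:l]
#4=i depends on [2:i]
#5=k depends on [1:l, 4:i]
#6=m depends on [3:h, 5:k]
#7=l depends on [3:h, 5:k]
#8=j has no predecessor
#9=m depends on [6:m]
#10=j depends on [8:j]
sources: [0:h, 2:i, 8:j]
N(rest) = Σ N(rest − s) over sources s of rest; N(one piece) = 1:
  size 1 → [7]=1  [9]=1  [10]=1
  size 2 → [6,9]=1  [7,9]=2  [7,10]=2  [8,10]=1  [9,10]=2
  size 3 → [6,7,9]=3  [6,9,10]=3  [7,8,10]=3  [7,9,10]=6  [8,9,10]=3
  size 4 → [3,6,7,9]=3  [5,6,7,9]=3  [6,7,9,10]=12  [6,8,9,10]=6  [7,8,9,10]=12
  size 5 → [3,5,6,7,9]=6  [3,6,7,9,10]=15  [4,5,6,7,9]=3  [5,6,7,9,10]=15  [6,7,8,9,10]=30
  size 6 → [1,3,5,6,7,9]=6  [2,4,5,6,7,9]=3  [3,4,5,6,7,9]=9  [3,5,6,7,9,10]=36  [3,6,7,8,9,10]=45  [4,5,6,7,9,10]=18  [5,6,7,8,9,10]=45
  size 7 → [0,1,3,5,6,7,9]=6  [1,3,4,5,6,7,9]=15  [1,3,5,6,7,9,10]=42  [2,3,4,5,6,7,9]=12  [2,4,5,6,7,9,10]=21  [3,4,5,6,7,9,10]=63  [3,5,6,7,8,9,10]=126  [4,5,6,7,8,9,10]=63
  size 8 → [0,1,3,4,5,6,7,9]=21  [0,1,3,5,6,7,9,10]=48  [1,2,3,4,5,6,7,9]=27  [1,3,4,5,6,7,9,10]=120  [1,3,5,6,7,8,9,10]=168  [2,3,4,5,6,7,9,10]=96  [2,4,5,6,7,8,9,10]=84  [3,4,5,6,7,8,9,10]=252
  size 9 → [0,1,2,3,4,5,6,7,9]=48  [0,1,3,4,5,6,7,9,10]=189  [0,1,3,5,6,7,8,9,10]=216  [1,2,3,4,5,6,7,9,10]=243  [1,3,4,5,6,7,8,9,10]=540  [2,3,4,5,6,7,8,9,10]=432
  first=0(h) contributes 1215
  first=2(i) contributes 945
  first=8(j) contributes 480
|[w]| = 2640

2640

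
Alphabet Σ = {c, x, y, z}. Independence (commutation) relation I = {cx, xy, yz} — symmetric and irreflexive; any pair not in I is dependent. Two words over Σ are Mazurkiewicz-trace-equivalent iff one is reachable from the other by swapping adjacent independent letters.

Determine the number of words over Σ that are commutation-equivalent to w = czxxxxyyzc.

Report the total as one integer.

drop 0:c onto floor
drop 1:z onto {0:c}
drop 2:x onto {1:z}
drop 3:x onto {2:x}
drop 4:x onto {3:x}
drop 5:x onto {4:x}
drop 6:y onto {0:c}
drop 7:y onto {6:y}
drop 8:z onto {5:x}
drop 9:c onto {7:y, 8:z}
ground layer = {0:c}
drop-orders for the pieces not yet dropped (sum over which currently-grounded one goes next):
  1 to go: {9} 1
  2 to go: {7,9} 1  {8,9} 1
  3 to go: {5,8,9} 1  {6,7,9} 1  {7,8,9} 2
  4 to go: {4,5,8,9} 1  {5,7,8,9} 3  {6,7,8,9} 3
  5 to go: {3,4,5,8,9} 1  {4,5,7,8,9} 4  {5,6,7,8,9} 6
  6 to go: {2,3,4,5,8,9} 1  {3,4,5,7,8,9} 5  {4,5,6,7,8,9} 10
  7 to go: {1,2,3,4,5,8,9} 1  {2,3,4,5,7,8,9} 6  {3,4,5,6,7,8,9} 15
  8 to go: {1,2,3,4,5,7,8,9} 7  {2,3,4,5,6,7,8,9} 21
  if 0:c drops first: 28 orders

28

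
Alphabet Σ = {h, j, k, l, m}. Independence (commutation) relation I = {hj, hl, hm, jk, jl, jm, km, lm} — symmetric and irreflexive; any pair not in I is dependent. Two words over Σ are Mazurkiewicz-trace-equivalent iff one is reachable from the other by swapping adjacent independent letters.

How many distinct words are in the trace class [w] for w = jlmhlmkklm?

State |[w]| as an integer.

2520

piece 0:j — minimal
piece 1:l — minimal
piece 2:m — minimal
piece 3:h — minimal
piece 4:l rests on {1:l}
piece 5:m rests on {2:m}
piece 6:k rests on {3:h, 4:l}
piece 7:k rests on {6:k}
piece 8:l rests on {7:k}
piece 9:m rests on {5:m}
minimal pieces: {0:j, 1:l, 2:m, 3:h}
ways to finish when only these pieces remain (= sum over removing one remaining piece with nothing left below it):
  1 left: {0}→1  {8}→1  {9}→1
  2 left: {0,8}→2  {0,9}→2  {5,9}→1  {7,8}→1  {8,9}→2
  3 left: {0,5,9}→3  {0,7,8}→3  {0,8,9}→6  {2,5,9}→1  {5,8,9}→3  {6,7,8}→1  {7,8,9}→3
  4 left: {0,2,5,9}→4  {0,5,8,9}→12  {0,6,7,8}→4  {0,7,8,9}→12  {2,5,8,9}→4  {3,6,7,8}→1  {4,6,7,8}→1  {5,7,8,9}→6  {6,7,8,9}→4
  5 left: {0,2,5,8,9}→20  {0,3,6,7,8}→5  {0,4,6,7,8}→5  {0,5,7,8,9}→30  {0,6,7,8,9}→20  {1,4,6,7,8}→1  {2,5,7,8,9}→10  {3,4,6,7,8}→2  {3,6,7,8,9}→5  {4,6,7,8,9}→5  {5,6,7,8,9}→10
  6 left: {0,1,4,6,7,8}→6  {0,2,5,7,8,9}→60  {0,3,4,6,7,8}→12  {0,3,6,7,8,9}→30  {0,4,6,7,8,9}→30  {0,5,6,7,8,9}→60  {1,3,4,6,7,8}→3  {1,4,6,7,8,9}→6  {2,5,6,7,8,9}→20  {3,4,6,7,8,9}→12  {3,5,6,7,8,9}→15  {4,5,6,7,8,9}→15
  7 left: {0,1,3,4,6,7,8}→21  {0,1,4,6,7,8,9}→42  {0,2,5,6,7,8,9}→140  {0,3,4,6,7,8,9}→84  {0,3,5,6,7,8,9}→105  {0,4,5,6,7,8,9}→105  {1,3,4,6,7,8,9}→21  {1,4,5,6,7,8,9}→21  {2,3,5,6,7,8,9}→35  {2,4,5,6,7,8,9}→35  {3,4,5,6,7,8,9}→42
  8 left: {0,1,3,4,6,7,8,9}→168  {0,1,4,5,6,7,8,9}→168  {0,2,3,5,6,7,8,9}→280  {0,2,4,5,6,7,8,9}→280  {0,3,4,5,6,7,8,9}→336  {1,2,4,5,6,7,8,9}→56  {1,3,4,5,6,7,8,9}→84  {2,3,4,5,6,7,8,9}→112
  placing 0:j first → 252 extensions
  placing 1:l first → 1008 extensions
  placing 2:m first → 756 extensions
  placing 3:h first → 504 extensions
total linear extensions = 2520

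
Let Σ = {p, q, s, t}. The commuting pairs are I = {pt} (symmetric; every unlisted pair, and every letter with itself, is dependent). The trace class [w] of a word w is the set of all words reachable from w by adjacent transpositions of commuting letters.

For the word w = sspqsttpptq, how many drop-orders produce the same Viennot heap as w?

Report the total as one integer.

#0=s has no predecessor
#1=s depends on [0:s]
#2=p depends on [1:s]
#3=q depends on [2:p]
#4=s depends on [3:q]
#5=t depends on [4:s]
#6=t depends on [5:t]
#7=p depends on [4:s]
#8=p depends on [7:p]
#9=t depends on [6:t]
#10=q depends on [8:p, 9:t]
sources: [0:s]
N(rest) = Σ N(rest − s) over sources s of rest; N(one piece) = 1:
  size 1 → [10]=1
  size 2 → [8,10]=1  [9,10]=1
  size 3 → [6,9,10]=1  [7,8,10]=1  [8,9,10]=2
  size 4 → [5,6,9,10]=1  [6,8,9,10]=3  [7,8,9,10]=3
  size 5 → [5,6,8,9,10]=4  [6,7,8,9,10]=6
  size 6 → [5,6,7,8,9,10]=10
  size 7 → [4,5,6,7,8,9,10]=10
  size 8 → [3,4,5,6,7,8,9,10]=10
  size 9 → [2,3,4,5,6,7,8,9,10]=10
  first=0(s) contributes 10

10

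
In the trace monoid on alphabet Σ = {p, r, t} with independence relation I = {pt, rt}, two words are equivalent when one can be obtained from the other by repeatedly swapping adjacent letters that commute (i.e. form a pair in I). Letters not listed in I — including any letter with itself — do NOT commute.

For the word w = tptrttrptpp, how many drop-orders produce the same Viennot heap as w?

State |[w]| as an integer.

462

drop 0:t onto floor
drop 1:p onto floor
drop 2:t onto {0:t}
drop 3:r onto {1:p}
drop 4:t onto {2:t}
drop 5:t onto {4:t}
drop 6:r onto {3:r}
drop 7:p onto {6:r}
drop 8:t onto {5:t}
drop 9:p onto {7:p}
drop 10:p onto {9:p}
ground layer = {0:t, 1:p}
drop-orders for the pieces not yet dropped (sum over which currently-grounded one goes next):
  1 to go: {8} 1  {10} 1
  2 to go: {5,8} 1  {8,10} 2  {9,10} 1
  3 to go: {4,5,8} 1  {5,8,10} 3  {7,9,10} 1  {8,9,10} 3
  4 to go: {2,4,5,8} 1  {4,5,8,10} 4  {5,8,9,10} 6  {6,7,9,10} 1  {7,8,9,10} 4
  5 to go: {0,2,4,5,8} 1  {2,4,5,8,10} 5  {3,6,7,9,10} 1  {4,5,8,9,10} 10  {5,7,8,9,10} 10  {6,7,8,9,10} 5
  6 to go: {0,2,4,5,8,10} 6  {1,3,6,7,9,10} 1  {2,4,5,8,9,10} 15  {3,6,7,8,9,10} 6  {4,5,7,8,9,10} 20  {5,6,7,8,9,10} 15
  7 to go: {0,2,4,5,8,9,10} 21  {1,3,6,7,8,9,10} 7  {2,4,5,7,8,9,10} 35  {3,5,6,7,8,9,10} 21  {4,5,6,7,8,9,10} 35
  8 to go: {0,2,4,5,7,8,9,10} 56  {1,3,5,6,7,8,9,10} 28  {2,4,5,6,7,8,9,10} 70  {3,4,5,6,7,8,9,10} 56
  9 to go: {0,2,4,5,6,7,8,9,10} 126  {1,3,4,5,6,7,8,9,10} 84  {2,3,4,5,6,7,8,9,10} 126
  if 0:t drops first: 210 orders
  if 1:p drops first: 252 orders
heap linearizations: 462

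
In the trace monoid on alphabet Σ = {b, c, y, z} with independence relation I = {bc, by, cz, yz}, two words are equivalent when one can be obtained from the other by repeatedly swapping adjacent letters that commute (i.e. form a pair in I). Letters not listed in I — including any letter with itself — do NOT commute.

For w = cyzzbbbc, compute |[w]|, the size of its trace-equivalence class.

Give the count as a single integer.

56

drop 0:c onto floor
drop 1:y onto {0:c}
drop 2:z onto floor
drop 3:z onto {2:z}
drop 4:b onto {3:z}
drop 5:b onto {4:b}
drop 6:b onto {5:b}
drop 7:c onto {1:y}
ground layer = {0:c, 2:z}
drop-orders for the pieces not yet dropped (sum over which currently-grounded one goes next):
  1 to go: {6} 1  {7} 1
  2 to go: {1,7} 1  {5,6} 1  {6,7} 2
  3 to go: {0,1,7} 1  {1,6,7} 3  {4,5,6} 1  {5,6,7} 3
  4 to go: {0,1,6,7} 4  {1,5,6,7} 6  {3,4,5,6} 1  {4,5,6,7} 4
  5 to go: {0,1,5,6,7} 10  {1,4,5,6,7} 10  {2,3,4,5,6} 1  {3,4,5,6,7} 5
  6 to go: {0,1,4,5,6,7} 20  {1,3,4,5,6,7} 15  {2,3,4,5,6,7} 6
  if 0:c drops first: 21 orders
  if 2:z drops first: 35 orders
heap linearizations: 56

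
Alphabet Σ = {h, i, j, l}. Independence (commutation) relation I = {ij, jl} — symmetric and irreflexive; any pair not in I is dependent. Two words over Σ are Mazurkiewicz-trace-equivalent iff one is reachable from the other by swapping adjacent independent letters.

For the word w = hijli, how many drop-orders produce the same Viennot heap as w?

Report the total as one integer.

piece 0:h — minimal
piece 1:i rests on {0:h}
piece 2:j rests on {0:h}
piece 3:l rests on {1:i}
piece 4:i rests on {3:l}
minimal pieces: {0:h}
ways to finish when only these pieces remain (= sum over removing one remaining piece with nothing left below it):
  1 left: {2}→1  {4}→1
  2 left: {2,4}→2  {3,4}→1
  3 left: {1,3,4}→1  {2,3,4}→3
  placing 0:h first → 4 extensions

4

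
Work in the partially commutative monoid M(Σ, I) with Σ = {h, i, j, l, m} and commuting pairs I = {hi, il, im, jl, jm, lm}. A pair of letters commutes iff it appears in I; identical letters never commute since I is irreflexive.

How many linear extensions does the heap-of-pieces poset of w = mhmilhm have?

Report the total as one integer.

#0=m has no predecessor
#1=h depends on [0:m]
#2=m depends on [1:h]
#3=i has no predecessor
#4=l depends on [1:h]
#5=h depends on [2:m, 4:l]
#6=m depends on [5:h]
sources: [0:m, 3:i]
N(rest) = Σ N(rest − s) over sources s of rest; N(one piece) = 1:
  size 1 → [3]=1  [6]=1
  size 2 → [3,6]=2  [5,6]=1
  size 3 → [2,5,6]=1  [3,5,6]=3  [4,5,6]=1
  size 4 → [2,3,5,6]=4  [2,4,5,6]=2  [3,4,5,6]=4
  size 5 → [1,2,4,5,6]=2  [2,3,4,5,6]=10
  first=0(m) contributes 12
  first=3(i) contributes 2
|[w]| = 14

14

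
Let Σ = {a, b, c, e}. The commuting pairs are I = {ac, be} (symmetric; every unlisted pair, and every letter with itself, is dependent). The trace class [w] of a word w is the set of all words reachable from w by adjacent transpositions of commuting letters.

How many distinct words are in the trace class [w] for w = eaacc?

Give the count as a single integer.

6

piece 0:e — minimal
piece 1:a rests on {0:e}
piece 2:a rests on {1:a}
piece 3:c rests on {0:e}
piece 4:c rests on {3:c}
minimal pieces: {0:e}
ways to finish when only these pieces remain (= sum over removing one remaining piece with nothing left below it):
  1 left: {2}→1  {4}→1
  2 left: {1,2}→1  {2,4}→2  {3,4}→1
  3 left: {1,2,4}→3  {2,3,4}→3
  placing 0:e first → 6 extensions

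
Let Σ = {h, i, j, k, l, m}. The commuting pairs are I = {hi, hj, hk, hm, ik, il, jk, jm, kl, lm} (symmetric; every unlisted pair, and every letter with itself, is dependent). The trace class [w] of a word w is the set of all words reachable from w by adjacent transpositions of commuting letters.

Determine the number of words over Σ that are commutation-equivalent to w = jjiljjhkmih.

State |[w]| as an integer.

0(j) covers ∅
1(j) covers 0:j
2(i) covers 1:j
3(l) covers 1:j
4(j) covers 2:i, 3:l
5(j) covers 4:j
6(h) covers 3:l
7(k) covers ∅
8(m) covers 2:i, 7:k
9(i) covers 5:j, 8:m
10(h) covers 6:h
floor of heap: 0:j, 7:k
completions by unplaced set U, small U first (add the entries for U minus each lowest piece of U):
  |U|=1: {9}:1  {10}:1
  |U|=2: {5,9}:1  {6,10}:1  {8,9}:1  {9,10}:2
  |U|=3: {4,5,9}:1  {5,8,9}:2  {5,9,10}:3  {6,9,10}:3  {7,8,9}:1  {8,9,10}:3
  |U|=4: {4,5,8,9}:3  {4,5,9,10}:4  {5,6,9,10}:6  {5,7,8,9}:3  {5,8,9,10}:8  {6,8,9,10}:6  {7,8,9,10}:4
  |U|=5: {2,4,5,8,9}:3  {4,5,6,9,10}:10  {4,5,7,8,9}:6  {4,5,8,9,10}:15  {5,6,8,9,10}:20  {5,7,8,9,10}:15  {6,7,8,9,10}:10
  |U|=6: {2,4,5,7,8,9}:9  {2,4,5,8,9,10}:18  {3,4,5,6,9,10}:10  {4,5,6,8,9,10}:45  {4,5,7,8,9,10}:36  {5,6,7,8,9,10}:45
  |U|=7: {2,4,5,6,8,9,10}:63  {2,4,5,7,8,9,10}:63  {3,4,5,6,8,9,10}:55  {4,5,6,7,8,9,10}:126
  |U|=8: {2,3,4,5,6,8,9,10}:118  {2,4,5,6,7,8,9,10}:252  {3,4,5,6,7,8,9,10}:181
  |U|=9: {1,2,3,4,5,6,8,9,10}:118  {2,3,4,5,6,7,8,9,10}:551
  start at 0(j): 669
  start at 7(k): 118
sum over floor = 787

787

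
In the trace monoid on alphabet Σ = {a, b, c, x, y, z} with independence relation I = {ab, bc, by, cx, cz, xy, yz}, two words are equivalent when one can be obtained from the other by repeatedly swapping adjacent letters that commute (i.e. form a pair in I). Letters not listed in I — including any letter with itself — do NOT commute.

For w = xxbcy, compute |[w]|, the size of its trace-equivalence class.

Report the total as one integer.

drop 0:x onto floor
drop 1:x onto {0:x}
drop 2:b onto {1:x}
drop 3:c onto floor
drop 4:y onto {3:c}
ground layer = {0:x, 3:c}
drop-orders for the pieces not yet dropped (sum over which currently-grounded one goes next):
  1 to go: {2} 1  {4} 1
  2 to go: {1,2} 1  {2,4} 2  {3,4} 1
  3 to go: {0,1,2} 1  {1,2,4} 3  {2,3,4} 3
  if 0:x drops first: 6 orders
  if 3:c drops first: 4 orders
heap linearizations: 10

10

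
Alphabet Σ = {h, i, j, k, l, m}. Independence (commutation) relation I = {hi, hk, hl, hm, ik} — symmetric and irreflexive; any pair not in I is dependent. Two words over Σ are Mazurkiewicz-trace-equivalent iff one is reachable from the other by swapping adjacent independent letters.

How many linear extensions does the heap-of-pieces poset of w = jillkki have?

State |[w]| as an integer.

#0=j has no predecessor
#1=i depends on [0:j]
#2=l depends on [1:i]
#3=l depends on [2:l]
#4=k depends on [3:l]
#5=k depends on [4:k]
#6=i depends on [3:l]
sources: [0:j]
N(rest) = Σ N(rest − s) over sources s of rest; N(one piece) = 1:
  size 1 → [5]=1  [6]=1
  size 2 → [4,5]=1  [5,6]=2
  size 3 → [4,5,6]=3
  size 4 → [3,4,5,6]=3
  size 5 → [2,3,4,5,6]=3
  first=0(j) contributes 3

3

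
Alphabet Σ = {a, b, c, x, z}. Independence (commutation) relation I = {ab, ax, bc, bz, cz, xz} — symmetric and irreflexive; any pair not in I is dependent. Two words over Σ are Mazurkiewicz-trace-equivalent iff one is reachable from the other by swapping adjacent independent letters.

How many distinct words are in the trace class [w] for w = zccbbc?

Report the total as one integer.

0(z) covers ∅
1(c) covers ∅
2(c) covers 1:c
3(b) covers ∅
4(b) covers 3:b
5(c) covers 2:c
floor of heap: 0:z, 1:c, 3:b
completions by unplaced set U, small U first (add the entries for U minus each lowest piece of U):
  |U|=1: {0}:1  {4}:1  {5}:1
  |U|=2: {0,4}:2  {0,5}:2  {2,5}:1  {3,4}:1  {4,5}:2
  |U|=3: {0,2,5}:3  {0,3,4}:3  {0,4,5}:6  {1,2,5}:1  {2,4,5}:3  {3,4,5}:3
  |U|=4: {0,1,2,5}:4  {0,2,4,5}:12  {0,3,4,5}:12  {1,2,4,5}:4  {2,3,4,5}:6
  start at 0(z): 10
  start at 1(c): 30
  start at 3(b): 20
sum over floor = 60

60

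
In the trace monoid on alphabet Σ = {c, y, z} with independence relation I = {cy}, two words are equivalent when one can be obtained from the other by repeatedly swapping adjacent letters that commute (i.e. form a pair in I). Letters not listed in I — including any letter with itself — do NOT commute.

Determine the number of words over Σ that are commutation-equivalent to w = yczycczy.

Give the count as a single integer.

drop 0:y onto floor
drop 1:c onto floor
drop 2:z onto {0:y, 1:c}
drop 3:y onto {2:z}
drop 4:c onto {2:z}
drop 5:c onto {4:c}
drop 6:z onto {3:y, 5:c}
drop 7:y onto {6:z}
ground layer = {0:y, 1:c}
drop-orders for the pieces not yet dropped (sum over which currently-grounded one goes next):
  1 to go: {7} 1
  2 to go: {6,7} 1
  3 to go: {3,6,7} 1  {5,6,7} 1
  4 to go: {3,5,6,7} 2  {4,5,6,7} 1
  5 to go: {3,4,5,6,7} 3
  6 to go: {2,3,4,5,6,7} 3
  if 0:y drops first: 3 orders
  if 1:c drops first: 3 orders
heap linearizations: 6

6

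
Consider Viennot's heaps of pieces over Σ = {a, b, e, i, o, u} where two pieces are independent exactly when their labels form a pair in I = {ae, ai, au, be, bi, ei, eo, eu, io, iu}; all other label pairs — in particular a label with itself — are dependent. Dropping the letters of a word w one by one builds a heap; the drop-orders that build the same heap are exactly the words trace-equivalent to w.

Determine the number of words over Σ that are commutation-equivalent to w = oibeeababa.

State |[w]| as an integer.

360

0(o) covers ∅
1(i) covers ∅
2(b) covers 0:o
3(e) covers ∅
4(e) covers 3:e
5(a) covers 2:b
6(b) covers 5:a
7(a) covers 6:b
8(b) covers 7:a
9(a) covers 8:b
floor of heap: 0:o, 1:i, 3:e
completions by unplaced set U, small U first (add the entries for U minus each lowest piece of U):
  |U|=1: {1}:1  {4}:1  {9}:1
  |U|=2: {1,4}:2  {1,9}:2  {3,4}:1  {4,9}:2  {8,9}:1
  |U|=3: {1,3,4}:3  {1,4,9}:6  {1,8,9}:3  {3,4,9}:3  {4,8,9}:3  {7,8,9}:1
  |U|=4: {1,3,4,9}:12  {1,4,8,9}:12  {1,7,8,9}:4  {3,4,8,9}:6  {4,7,8,9}:4  {6,7,8,9}:1
  |U|=5: {1,3,4,8,9}:30  {1,4,7,8,9}:20  {1,6,7,8,9}:5  {3,4,7,8,9}:10  {4,6,7,8,9}:5  {5,6,7,8,9}:1
  |U|=6: {1,3,4,7,8,9}:60  {1,4,6,7,8,9}:30  {1,5,6,7,8,9}:6  {2,5,6,7,8,9}:1  {3,4,6,7,8,9}:15  {4,5,6,7,8,9}:6
  |U|=7: {0,2,5,6,7,8,9}:1  {1,2,5,6,7,8,9}:7  {1,3,4,6,7,8,9}:105  {1,4,5,6,7,8,9}:42  {2,4,5,6,7,8,9}:7  {3,4,5,6,7,8,9}:21
  |U|=8: {0,1,2,5,6,7,8,9}:8  {0,2,4,5,6,7,8,9}:8  {1,2,4,5,6,7,8,9}:56  {1,3,4,5,6,7,8,9}:168  {2,3,4,5,6,7,8,9}:28
  start at 0(o): 252
  start at 1(i): 36
  start at 3(e): 72
sum over floor = 360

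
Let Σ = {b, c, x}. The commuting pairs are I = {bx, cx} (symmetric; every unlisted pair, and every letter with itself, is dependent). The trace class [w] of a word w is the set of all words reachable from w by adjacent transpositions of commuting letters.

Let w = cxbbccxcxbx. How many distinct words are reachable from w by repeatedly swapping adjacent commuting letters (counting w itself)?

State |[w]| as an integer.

piece 0:c — minimal
piece 1:x — minimal
piece 2:b rests on {0:c}
piece 3:b rests on {2:b}
piece 4:c rests on {3:b}
piece 5:c rests on {4:c}
piece 6:x rests on {1:x}
piece 7:c rests on {5:c}
piece 8:x rests on {6:x}
piece 9:b rests on {7:c}
piece 10:x rests on {8:x}
minimal pieces: {0:c, 1:x}
ways to finish when only these pieces remain (= sum over removing one remaining piece with nothing left below it):
  1 left: {9}→1  {10}→1
  2 left: {7,9}→1  {8,10}→1  {9,10}→2
  3 left: {5,7,9}→1  {6,8,10}→1  {7,9,10}→3  {8,9,10}→3
  4 left: {1,6,8,10}→1  {4,5,7,9}→1  {5,7,9,10}→4  {6,8,9,10}→4  {7,8,9,10}→6
  5 left: {1,6,8,9,10}→5  {3,4,5,7,9}→1  {4,5,7,9,10}→5  {5,7,8,9,10}→10  {6,7,8,9,10}→10
  6 left: {1,6,7,8,9,10}→15  {2,3,4,5,7,9}→1  {3,4,5,7,9,10}→6  {4,5,7,8,9,10}→15  {5,6,7,8,9,10}→20
  7 left: {0,2,3,4,5,7,9}→1  {1,5,6,7,8,9,10}→35  {2,3,4,5,7,9,10}→7  {3,4,5,7,8,9,10}→21  {4,5,6,7,8,9,10}→35
  8 left: {0,2,3,4,5,7,9,10}→8  {1,4,5,6,7,8,9,10}→70  {2,3,4,5,7,8,9,10}→28  {3,4,5,6,7,8,9,10}→56
  9 left: {0,2,3,4,5,7,8,9,10}→36  {1,3,4,5,6,7,8,9,10}→126  {2,3,4,5,6,7,8,9,10}→84
  placing 0:c first → 210 extensions
  placing 1:x first → 120 extensions
total linear extensions = 330

330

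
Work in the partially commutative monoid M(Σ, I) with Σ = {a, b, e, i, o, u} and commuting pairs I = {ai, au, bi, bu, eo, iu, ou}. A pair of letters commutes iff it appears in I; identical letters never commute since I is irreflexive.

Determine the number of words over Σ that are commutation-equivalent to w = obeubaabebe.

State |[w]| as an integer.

0(o) covers ∅
1(b) covers 0:o
2(e) covers 1:b
3(u) covers 2:e
4(b) covers 2:e
5(a) covers 4:b
6(a) covers 5:a
7(b) covers 6:a
8(e) covers 3:u, 7:b
9(b) covers 8:e
10(e) covers 9:b
floor of heap: 0:o
completions by unplaced set U, small U first (add the entries for U minus each lowest piece of U):
  |U|=1: {10}:1
  |U|=2: {9,10}:1
  |U|=3: {8,9,10}:1
  |U|=4: {3,8,9,10}:1  {7,8,9,10}:1
  |U|=5: {3,7,8,9,10}:2  {6,7,8,9,10}:1
  |U|=6: {3,6,7,8,9,10}:3  {5,6,7,8,9,10}:1
  |U|=7: {3,5,6,7,8,9,10}:4  {4,5,6,7,8,9,10}:1
  |U|=8: {3,4,5,6,7,8,9,10}:5
  |U|=9: {2,3,4,5,6,7,8,9,10}:5
  start at 0(o): 5

5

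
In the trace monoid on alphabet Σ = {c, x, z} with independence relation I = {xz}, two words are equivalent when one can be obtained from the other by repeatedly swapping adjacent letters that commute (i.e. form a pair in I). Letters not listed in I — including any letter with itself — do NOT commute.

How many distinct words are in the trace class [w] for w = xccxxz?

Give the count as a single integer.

3

piece 0:x — minimal
piece 1:c rests on {0:x}
piece 2:c rests on {1:c}
piece 3:x rests on {2:c}
piece 4:x rests on {3:x}
piece 5:z rests on {2:c}
minimal pieces: {0:x}
ways to finish when only these pieces remain (= sum over removing one remaining piece with nothing left below it):
  1 left: {4}→1  {5}→1
  2 left: {3,4}→1  {4,5}→2
  3 left: {3,4,5}→3
  4 left: {2,3,4,5}→3
  placing 0:x first → 3 extensions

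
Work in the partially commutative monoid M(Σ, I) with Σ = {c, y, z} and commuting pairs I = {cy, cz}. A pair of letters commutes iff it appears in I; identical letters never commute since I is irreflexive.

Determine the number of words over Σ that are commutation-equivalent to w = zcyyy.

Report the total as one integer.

drop 0:z onto floor
drop 1:c onto floor
drop 2:y onto {0:z}
drop 3:y onto {2:y}
drop 4:y onto {3:y}
ground layer = {0:z, 1:c}
drop-orders for the pieces not yet dropped (sum over which currently-grounded one goes next):
  1 to go: {1} 1  {4} 1
  2 to go: {1,4} 2  {3,4} 1
  3 to go: {1,3,4} 3  {2,3,4} 1
  if 0:z drops first: 4 orders
  if 1:c drops first: 1 orders
heap linearizations: 5

5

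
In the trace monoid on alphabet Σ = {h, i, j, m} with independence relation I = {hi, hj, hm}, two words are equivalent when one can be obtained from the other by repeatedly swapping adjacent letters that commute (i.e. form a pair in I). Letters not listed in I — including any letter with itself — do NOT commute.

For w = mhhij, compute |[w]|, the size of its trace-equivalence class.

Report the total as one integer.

drop 0:m onto floor
drop 1:h onto floor
drop 2:h onto {1:h}
drop 3:i onto {0:m}
drop 4:j onto {3:i}
ground layer = {0:m, 1:h}
drop-orders for the pieces not yet dropped (sum over which currently-grounded one goes next):
  1 to go: {2} 1  {4} 1
  2 to go: {1,2} 1  {2,4} 2  {3,4} 1
  3 to go: {0,3,4} 1  {1,2,4} 3  {2,3,4} 3
  if 0:m drops first: 6 orders
  if 1:h drops first: 4 orders
heap linearizations: 10

10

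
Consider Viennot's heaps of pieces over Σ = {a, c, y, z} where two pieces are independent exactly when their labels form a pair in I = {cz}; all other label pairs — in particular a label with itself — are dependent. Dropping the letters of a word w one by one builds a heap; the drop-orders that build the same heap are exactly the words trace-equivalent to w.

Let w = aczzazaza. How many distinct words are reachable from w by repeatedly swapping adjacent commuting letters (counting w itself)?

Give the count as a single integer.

3

piece 0:a — minimal
piece 1:c rests on {0:a}
piece 2:z rests on {0:a}
piece 3:z rests on {2:z}
piece 4:a rests on {1:c, 3:z}
piece 5:z rests on {4:a}
piece 6:a rests on {5:z}
piece 7:z rests on {6:a}
piece 8:a rests on {7:z}
minimal pieces: {0:a}
ways to finish when only these pieces remain (= sum over removing one remaining piece with nothing left below it):
  1 left: {8}→1
  2 left: {7,8}→1
  3 left: {6,7,8}→1
  4 left: {5,6,7,8}→1
  5 left: {4,5,6,7,8}→1
  6 left: {1,4,5,6,7,8}→1  {3,4,5,6,7,8}→1
  7 left: {1,3,4,5,6,7,8}→2  {2,3,4,5,6,7,8}→1
  placing 0:a first → 3 extensions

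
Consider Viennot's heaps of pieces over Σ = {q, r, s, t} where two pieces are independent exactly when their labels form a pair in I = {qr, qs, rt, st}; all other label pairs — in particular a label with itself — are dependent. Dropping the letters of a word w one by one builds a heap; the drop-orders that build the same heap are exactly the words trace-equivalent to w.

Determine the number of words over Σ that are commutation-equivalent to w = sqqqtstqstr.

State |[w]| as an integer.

piece 0:s — minimal
piece 1:q — minimal
piece 2:q rests on {1:q}
piece 3:q rests on {2:q}
piece 4:t rests on {3:q}
piece 5:s rests on {0:s}
piece 6:t rests on {4:t}
piece 7:q rests on {6:t}
piece 8:s rests on {5:s}
piece 9:t rests on {7:q}
piece 10:r rests on {8:s}
minimal pieces: {0:s, 1:q}
ways to finish when only these pieces remain (= sum over removing one remaining piece with nothing left below it):
  1 left: {9}→1  {10}→1
  2 left: {7,9}→1  {8,10}→1  {9,10}→2
  3 left: {5,8,10}→1  {6,7,9}→1  {7,9,10}→3  {8,9,10}→3
  4 left: {0,5,8,10}→1  {4,6,7,9}→1  {5,8,9,10}→4  {6,7,9,10}→4  {7,8,9,10}→6
  5 left: {0,5,8,9,10}→5  {3,4,6,7,9}→1  {4,6,7,9,10}→5  {5,7,8,9,10}→10  {6,7,8,9,10}→10
  6 left: {0,5,7,8,9,10}→15  {2,3,4,6,7,9}→1  {3,4,6,7,9,10}→6  {4,6,7,8,9,10}→15  {5,6,7,8,9,10}→20
  7 left: {0,5,6,7,8,9,10}→35  {1,2,3,4,6,7,9}→1  {2,3,4,6,7,9,10}→7  {3,4,6,7,8,9,10}→21  {4,5,6,7,8,9,10}→35
  8 left: {0,4,5,6,7,8,9,10}→70  {1,2,3,4,6,7,9,10}→8  {2,3,4,6,7,8,9,10}→28  {3,4,5,6,7,8,9,10}→56
  9 left: {0,3,4,5,6,7,8,9,10}→126  {1,2,3,4,6,7,8,9,10}→36  {2,3,4,5,6,7,8,9,10}→84
  placing 0:s first → 120 extensions
  placing 1:q first → 210 extensions
total linear extensions = 330

330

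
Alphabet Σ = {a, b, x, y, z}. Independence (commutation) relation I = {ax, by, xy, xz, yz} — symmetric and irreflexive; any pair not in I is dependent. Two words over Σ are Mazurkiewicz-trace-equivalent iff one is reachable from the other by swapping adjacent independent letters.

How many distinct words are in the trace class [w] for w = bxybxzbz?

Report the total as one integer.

#0=b has no predecessor
#1=x depends on [0:b]
#2=y has no predecessor
#3=b depends on [1:x]
#4=x depends on [3:b]
#5=z depends on [3:b]
#6=b depends on [4:x, 5:z]
#7=z depends on [6:b]
sources: [0:b, 2:y]
N(rest) = Σ N(rest − s) over sources s of rest; N(one piece) = 1:
  size 1 → [2]=1  [7]=1
  size 2 → [2,7]=2  [6,7]=1
  size 3 → [2,6,7]=3  [4,6,7]=1  [5,6,7]=1
  size 4 → [2,4,6,7]=4  [2,5,6,7]=4  [4,5,6,7]=2
  size 5 → [2,4,5,6,7]=10  [3,4,5,6,7]=2
  size 6 → [1,3,4,5,6,7]=2  [2,3,4,5,6,7]=12
  first=0(b) contributes 14
  first=2(y) contributes 2
|[w]| = 16

16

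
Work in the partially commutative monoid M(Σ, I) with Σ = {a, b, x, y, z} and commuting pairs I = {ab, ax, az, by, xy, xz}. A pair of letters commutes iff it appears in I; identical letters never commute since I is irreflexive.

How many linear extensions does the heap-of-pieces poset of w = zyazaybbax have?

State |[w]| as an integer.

piece 0:z — minimal
piece 1:y rests on {0:z}
piece 2:a rests on {1:y}
piece 3:z rests on {1:y}
piece 4:a rests on {2:a}
piece 5:y rests on {3:z, 4:a}
piece 6:b rests on {3:z}
piece 7:b rests on {6:b}
piece 8:a rests on {5:y}
piece 9:x rests on {7:b}
minimal pieces: {0:z}
ways to finish when only these pieces remain (= sum over removing one remaining piece with nothing left below it):
  1 left: {8}→1  {9}→1
  2 left: {5,8}→1  {7,9}→1  {8,9}→2
  3 left: {4,5,8}→1  {5,8,9}→3  {6,7,9}→1  {7,8,9}→3
  4 left: {2,4,5,8}→1  {4,5,8,9}→4  {5,7,8,9}→6  {6,7,8,9}→4
  5 left: {2,4,5,8,9}→5  {4,5,7,8,9}→10  {5,6,7,8,9}→10
  6 left: {2,4,5,7,8,9}→15  {3,5,6,7,8,9}→10  {4,5,6,7,8,9}→20
  7 left: {2,4,5,6,7,8,9}→35  {3,4,5,6,7,8,9}→30
  8 left: {2,3,4,5,6,7,8,9}→65
  placing 0:z first → 65 extensions

65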